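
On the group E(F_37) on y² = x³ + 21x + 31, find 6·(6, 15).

(3, 26)

Write G = (6, 15).
Repeated addition: build up to 6G.
2G: tangent at (6, 15): λ = (3·6² + 21)/(2·15) ≡ 18/30. 30⁻¹ ≡ 21 (mod 37) since 30·21 = 630 ≡ 1, so λ ≡ 18·21 ≡ 8.
  x = λ² - 6 - 6 = 64 - 12 ≡ 15; y = λ·(6 - 15) - 15 ≡ 24. → (15, 24)
3G: (15, 24) + (6, 15). λ = (15 - 24)/(6 - 15) ≡ 28/28 mod 37. 28⁻¹ ≡ 4 (mod 37) since 28·4 = 112 ≡ 1, so λ ≡ 1.
  x = λ² - 15 - 6 = 1 - 21 ≡ 17; y = λ·(15 - 17) - 24 ≡ 11. → (17, 11)
4G: (17, 11) + (6, 15). λ = (15 - 11)/(6 - 17) ≡ 4/26 mod 37. 26⁻¹ ≡ 10 (mod 37), so λ ≡ 3.
  x = λ² - 17 - 6 = 9 - 23 ≡ 23; y = λ·(17 - 23) - 11 ≡ 8. → (23, 8)
5G: (23, 8) + (6, 15). λ = (15 - 8)/(6 - 23) ≡ 7/20 mod 37. 20⁻¹ ≡ 13 (mod 37) since 20·13 = 260 ≡ 1, so λ ≡ 17.
  x = λ² - 23 - 6 = 289 - 29 ≡ 1; y = λ·(23 - 1) - 8 ≡ 33. → (1, 33)
6G: (1, 33) + (6, 15). λ = (15 - 33)/(6 - 1) ≡ 19/5 mod 37. 5⁻¹ ≡ 15 (mod 37), so λ ≡ 26.
  x = λ² - 1 - 6 = 676 - 7 ≡ 3; y = λ·(1 - 3) - 33 ≡ 26. → (3, 26)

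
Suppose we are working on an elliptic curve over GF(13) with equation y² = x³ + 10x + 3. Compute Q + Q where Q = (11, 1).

(8, 6)

tangent at (11, 1): λ = (3·11² + 10)/(2·1) ≡ 9/2. 2⁻¹ ≡ 7 (mod 13) since 2·7 = 14 ≡ 1, so λ ≡ 9·7 ≡ 11.
  x = λ² - 11 - 11 = 121 - 22 ≡ 8; y = λ·(11 - 8) - 1 ≡ 6. → (8, 6)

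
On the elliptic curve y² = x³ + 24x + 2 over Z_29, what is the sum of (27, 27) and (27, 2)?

The two points share x = 27 and their y-coordinates satisfy 27 + 2 ≡ 0 (mod 29), so they are inverses. Their sum is O.

O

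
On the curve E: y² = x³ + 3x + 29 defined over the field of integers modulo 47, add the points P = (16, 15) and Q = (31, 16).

(14, 29)

(16, 15) + (31, 16). λ = (16 - 15)/(31 - 16) ≡ 1/15 mod 47. 15⁻¹ ≡ 22 (mod 47) since 15·22 = 330 ≡ 1, so λ ≡ 22.
  x = λ² - 16 - 31 = 484 - 47 ≡ 14; y = λ·(16 - 14) - 15 ≡ 29. → (14, 29)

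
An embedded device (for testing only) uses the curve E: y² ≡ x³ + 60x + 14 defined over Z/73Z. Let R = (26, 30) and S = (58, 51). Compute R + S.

(26, 30) + (58, 51). λ = (51 - 30)/(58 - 26) ≡ 21/32 mod 73. 32⁻¹ ≡ 16 (mod 73), so λ ≡ 44.
  x = λ² - 26 - 58 = 1936 - 84 ≡ 27; y = λ·(26 - 27) - 30 ≡ 72. → (27, 72)

(27, 72)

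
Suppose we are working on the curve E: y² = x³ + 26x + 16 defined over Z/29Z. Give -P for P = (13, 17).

-(13, 17) = (13, -17 mod 29) = (13, 12).

(13, 12)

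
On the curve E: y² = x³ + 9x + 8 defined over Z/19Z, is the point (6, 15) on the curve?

no

y² = 15² ≡ 16; x³ + 9x + 8 = 278 ≡ 12 (mod 19). 16 ≠ 12.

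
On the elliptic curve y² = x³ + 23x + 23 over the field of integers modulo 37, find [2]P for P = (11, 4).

(19, 17)

tangent at (11, 4): λ = (3·11² + 23)/(2·4) ≡ 16/8. 8⁻¹ ≡ 14 (mod 37), so λ ≡ 16·14 ≡ 2.
  x = λ² - 11 - 11 = 4 - 22 ≡ 19; y = λ·(11 - 19) - 4 ≡ 17. → (19, 17)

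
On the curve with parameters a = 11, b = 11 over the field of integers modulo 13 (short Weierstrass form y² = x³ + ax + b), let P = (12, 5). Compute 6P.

Double-and-add on 6 = (110)₂. Start with P = (12, 5) for the leading 1-bit.
double: tangent at (12, 5): λ = (3·12² + 11)/(2·5) ≡ 1/10. 10⁻¹ ≡ 4 (mod 13), so λ ≡ 1·4 ≡ 4.
  x = λ² - 12 - 12 = 16 - 24 ≡ 5; y = λ·(12 - 5) - 5 ≡ 10. → (5, 10)
add P: (5, 10) + (12, 5). λ = (5 - 10)/(12 - 5) ≡ 8/7 mod 13. 7⁻¹ ≡ 2 (mod 13) since 7·2 = 14 ≡ 1, so λ ≡ 3.
  x = λ² - 5 - 12 = 9 - 17 ≡ 5; y = λ·(5 - 5) - 10 ≡ 3. → (5, 3)
double: tangent at (5, 3): λ = (3·5² + 11)/(2·3) ≡ 8/6. 6⁻¹ ≡ 11 (mod 13) since 6·11 = 66 ≡ 1, so λ ≡ 8·11 ≡ 10.
  x = λ² - 5 - 5 = 100 - 10 ≡ 12; y = λ·(5 - 12) - 3 ≡ 5. → (12, 5)

(12, 5)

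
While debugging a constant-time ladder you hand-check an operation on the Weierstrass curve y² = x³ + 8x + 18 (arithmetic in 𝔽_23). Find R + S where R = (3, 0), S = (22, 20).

(0, 8)

(3, 0) + (22, 20). λ = (20 - 0)/(22 - 3) ≡ 20/19 mod 23. 19⁻¹ ≡ 17 (mod 23) since 19·17 = 323 ≡ 1, so λ ≡ 18.
  x = λ² - 3 - 22 = 324 - 25 ≡ 0; y = λ·(3 - 0) - 0 ≡ 8. → (0, 8)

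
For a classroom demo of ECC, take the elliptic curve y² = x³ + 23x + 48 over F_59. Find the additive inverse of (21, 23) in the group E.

-(21, 23) = (21, -23 mod 59) = (21, 36).

(21, 36)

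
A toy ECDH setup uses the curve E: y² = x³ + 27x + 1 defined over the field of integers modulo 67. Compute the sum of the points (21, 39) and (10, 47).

(21, 39) + (10, 47). λ = (47 - 39)/(10 - 21) ≡ 8/56 mod 67. 56⁻¹ ≡ 6 (mod 67) since 56·6 = 336 ≡ 1, so λ ≡ 48.
  x = λ² - 21 - 10 = 2304 - 31 ≡ 62; y = λ·(21 - 62) - 39 ≡ 3. → (62, 3)

(62, 3)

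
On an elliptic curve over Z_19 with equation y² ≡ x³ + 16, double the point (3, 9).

tangent at (3, 9): λ = (3·3² + 0)/(2·9) ≡ 8/18. 18⁻¹ ≡ 18 (mod 19), so λ ≡ 8·18 ≡ 11.
  x = λ² - 3 - 3 = 121 - 6 ≡ 1; y = λ·(3 - 1) - 9 ≡ 13. → (1, 13)

(1, 13)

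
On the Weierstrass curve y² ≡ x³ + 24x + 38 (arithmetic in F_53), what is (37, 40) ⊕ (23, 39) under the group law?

(37, 40) + (23, 39). λ = (39 - 40)/(23 - 37) ≡ 52/39 mod 53. 39⁻¹ ≡ 34 (mod 53) since 39·34 = 1326 ≡ 1, so λ ≡ 19.
  x = λ² - 37 - 23 = 361 - 60 ≡ 36; y = λ·(37 - 36) - 40 ≡ 32. → (36, 32)

(36, 32)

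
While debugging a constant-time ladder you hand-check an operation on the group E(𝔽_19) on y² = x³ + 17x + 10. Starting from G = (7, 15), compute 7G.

Double-and-add on 7 = (111)₂. Start with G = (7, 15) for the leading 1-bit.
double: tangent at (7, 15): λ = (3·7² + 17)/(2·15) ≡ 12/11. 11⁻¹ ≡ 7 (mod 19), so λ ≡ 12·7 ≡ 8.
  x = λ² - 7 - 7 = 64 - 14 ≡ 12; y = λ·(7 - 12) - 15 ≡ 2. → (12, 2)
add G: (12, 2) + (7, 15). λ = (15 - 2)/(7 - 12) ≡ 13/14 mod 19. 14⁻¹ ≡ 15 (mod 19), so λ ≡ 5.
  x = λ² - 12 - 7 = 25 - 19 ≡ 6; y = λ·(12 - 6) - 2 ≡ 9. → (6, 9)
double: tangent at (6, 9): λ = (3·6² + 17)/(2·9) ≡ 11/18. 18⁻¹ ≡ 18 (mod 19), so λ ≡ 11·18 ≡ 8.
  x = λ² - 6 - 6 = 64 - 12 ≡ 14; y = λ·(6 - 14) - 9 ≡ 3. → (14, 3)
add G: (14, 3) + (7, 15). λ = (15 - 3)/(7 - 14) ≡ 12/12 mod 19. 12⁻¹ ≡ 8 (mod 19), so λ ≡ 1.
  x = λ² - 14 - 7 = 1 - 21 ≡ 18; y = λ·(14 - 18) - 3 ≡ 12. → (18, 12)

(18, 12)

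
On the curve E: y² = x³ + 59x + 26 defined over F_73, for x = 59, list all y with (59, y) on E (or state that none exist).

none

x³ + 59x + 26 = 208886 ≡ 33 (mod 73).
33 is a non-residue mod 73; no y exists.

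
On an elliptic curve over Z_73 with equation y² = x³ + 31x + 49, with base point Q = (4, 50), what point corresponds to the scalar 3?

(38, 53)

Repeated addition: build up to 3Q.
2Q: tangent at (4, 50): λ = (3·4² + 31)/(2·50) ≡ 6/27. 27⁻¹ ≡ 46 (mod 73), so λ ≡ 6·46 ≡ 57.
  x = λ² - 4 - 4 = 3249 - 8 ≡ 29; y = λ·(4 - 29) - 50 ≡ 58. → (29, 58)
3Q: (29, 58) + (4, 50). λ = (50 - 58)/(4 - 29) ≡ 65/48 mod 73. 48⁻¹ ≡ 35 (mod 73), so λ ≡ 12.
  x = λ² - 29 - 4 = 144 - 33 ≡ 38; y = λ·(29 - 38) - 58 ≡ 53. → (38, 53)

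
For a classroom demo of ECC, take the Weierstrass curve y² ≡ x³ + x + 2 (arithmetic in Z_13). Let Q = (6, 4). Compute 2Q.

(2, 5)

tangent at (6, 4): λ = (3·6² + 1)/(2·4) ≡ 5/8. 8⁻¹ ≡ 5 (mod 13) since 8·5 = 40 ≡ 1, so λ ≡ 5·5 ≡ 12.
  x = λ² - 6 - 6 = 144 - 12 ≡ 2; y = λ·(6 - 2) - 4 ≡ 5. → (2, 5)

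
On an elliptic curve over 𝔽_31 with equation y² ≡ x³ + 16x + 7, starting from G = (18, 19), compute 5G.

(12, 25)

Double-and-add on 5 = (101)₂. Start with G = (18, 19) for the leading 1-bit.
double: tangent at (18, 19): λ = (3·18² + 16)/(2·19) ≡ 27/7. 7⁻¹ ≡ 9 (mod 31), so λ ≡ 27·9 ≡ 26.
  x = λ² - 18 - 18 = 676 - 36 ≡ 20; y = λ·(18 - 20) - 19 ≡ 22. → (20, 22)
double: tangent at (20, 22): λ = (3·20² + 16)/(2·22) ≡ 7/13. 13⁻¹ ≡ 12 (mod 31), so λ ≡ 7·12 ≡ 22.
  x = λ² - 20 - 20 = 484 - 40 ≡ 10; y = λ·(20 - 10) - 22 ≡ 12. → (10, 12)
add G: (10, 12) + (18, 19). λ = (19 - 12)/(18 - 10) ≡ 7/8 mod 31. 8⁻¹ ≡ 4 (mod 31), so λ ≡ 28.
  x = λ² - 10 - 18 = 784 - 28 ≡ 12; y = λ·(10 - 12) - 12 ≡ 25. → (12, 25)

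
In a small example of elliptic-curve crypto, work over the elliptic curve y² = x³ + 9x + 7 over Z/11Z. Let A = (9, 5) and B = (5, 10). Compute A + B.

(2, 0)

(9, 5) + (5, 10). λ = (10 - 5)/(5 - 9) ≡ 5/7 mod 11. 7⁻¹ ≡ 8 (mod 11) since 7·8 = 56 ≡ 1, so λ ≡ 7.
  x = λ² - 9 - 5 = 49 - 14 ≡ 2; y = λ·(9 - 2) - 5 ≡ 0. → (2, 0)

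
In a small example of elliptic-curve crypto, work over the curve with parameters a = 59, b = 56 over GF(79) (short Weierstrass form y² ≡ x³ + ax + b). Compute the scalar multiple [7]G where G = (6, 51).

(53, 71)

Repeated addition: build up to 7G.
2G: tangent at (6, 51): λ = (3·6² + 59)/(2·51) ≡ 9/23. 23⁻¹ ≡ 55 (mod 79), so λ ≡ 9·55 ≡ 21.
  x = λ² - 6 - 6 = 441 - 12 ≡ 34; y = λ·(6 - 34) - 51 ≡ 72. → (34, 72)
3G: (34, 72) + (6, 51). λ = (51 - 72)/(6 - 34) ≡ 58/51 mod 79. 51⁻¹ ≡ 31 (mod 79), so λ ≡ 60.
  x = λ² - 34 - 6 = 3600 - 40 ≡ 5; y = λ·(34 - 5) - 72 ≡ 9. → (5, 9)
4G: (5, 9) + (6, 51). λ = (51 - 9)/(6 - 5) ≡ 42/1 mod 79. 1⁻¹ ≡ 1 (mod 79), so λ ≡ 42.
  x = λ² - 5 - 6 = 1764 - 11 ≡ 15; y = λ·(5 - 15) - 9 ≡ 45. → (15, 45)
5G: (15, 45) + (6, 51). λ = (51 - 45)/(6 - 15) ≡ 6/70 mod 79. 70⁻¹ ≡ 35 (mod 79), so λ ≡ 52.
  x = λ² - 15 - 6 = 2704 - 21 ≡ 76; y = λ·(15 - 76) - 45 ≡ 22. → (76, 22)
6G: (76, 22) + (6, 51). λ = (51 - 22)/(6 - 76) ≡ 29/9 mod 79. 9⁻¹ ≡ 44 (mod 79), so λ ≡ 12.
  x = λ² - 76 - 6 = 144 - 82 ≡ 62; y = λ·(76 - 62) - 22 ≡ 67. → (62, 67)
7G: (62, 67) + (6, 51). λ = (51 - 67)/(6 - 62) ≡ 63/23 mod 79. 23⁻¹ ≡ 55 (mod 79), so λ ≡ 68.
  x = λ² - 62 - 6 = 4624 - 68 ≡ 53; y = λ·(62 - 53) - 67 ≡ 71. → (53, 71)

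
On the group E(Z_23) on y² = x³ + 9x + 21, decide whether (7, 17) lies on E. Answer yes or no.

yes

y² = 17² ≡ 13; x³ + 9x + 21 = 427 ≡ 13 (mod 23). 13 = 13.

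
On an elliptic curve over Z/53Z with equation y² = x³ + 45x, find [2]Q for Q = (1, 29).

tangent at (1, 29): λ = (3·1² + 45)/(2·29) ≡ 48/5. 5⁻¹ ≡ 32 (mod 53), so λ ≡ 48·32 ≡ 52.
  x = λ² - 1 - 1 = 2704 - 2 ≡ 52; y = λ·(1 - 52) - 29 ≡ 22. → (52, 22)

(52, 22)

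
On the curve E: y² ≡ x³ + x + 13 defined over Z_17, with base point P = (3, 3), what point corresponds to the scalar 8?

(13, 9)

Double-and-add on 8 = (1000)₂. Start with P = (3, 3) for the leading 1-bit.
double: tangent at (3, 3): λ = (3·3² + 1)/(2·3) ≡ 11/6. 6⁻¹ ≡ 3 (mod 17) since 6·3 = 18 ≡ 1, so λ ≡ 11·3 ≡ 16.
  x = λ² - 3 - 3 = 256 - 6 ≡ 12; y = λ·(3 - 12) - 3 ≡ 6. → (12, 6)
double: tangent at (12, 6): λ = (3·12² + 1)/(2·6) ≡ 8/12. 12⁻¹ ≡ 10 (mod 17), so λ ≡ 8·10 ≡ 12.
  x = λ² - 12 - 12 = 144 - 24 ≡ 1; y = λ·(12 - 1) - 6 ≡ 7. → (1, 7)
double: tangent at (1, 7): λ = (3·1² + 1)/(2·7) ≡ 4/14. 14⁻¹ ≡ 11 (mod 17), so λ ≡ 4·11 ≡ 10.
  x = λ² - 1 - 1 = 100 - 2 ≡ 13; y = λ·(1 - 13) - 7 ≡ 9. → (13, 9)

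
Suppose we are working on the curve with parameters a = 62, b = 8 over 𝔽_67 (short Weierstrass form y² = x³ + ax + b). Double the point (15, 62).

(37, 5)

tangent at (15, 62): λ = (3·15² + 62)/(2·62) ≡ 0/57. 57⁻¹ ≡ 20 (mod 67) since 57·20 = 1140 ≡ 1, so λ ≡ 0·20 ≡ 0.
  x = λ² - 15 - 15 = 0 - 30 ≡ 37; y = λ·(15 - 37) - 62 ≡ 5. → (37, 5)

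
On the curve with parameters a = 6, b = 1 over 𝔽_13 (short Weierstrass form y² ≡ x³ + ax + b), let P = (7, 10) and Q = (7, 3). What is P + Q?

O

The two points share x = 7 and their y-coordinates satisfy 10 + 3 ≡ 0 (mod 13), so they are inverses. Their sum is O.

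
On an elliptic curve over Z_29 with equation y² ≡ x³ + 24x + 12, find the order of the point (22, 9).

2P: tangent at (22, 9): λ = (3·22² + 24)/(2·9) ≡ 26/18. 18⁻¹ ≡ 21 (mod 29), so λ ≡ 26·21 ≡ 24.
  x = λ² - 22 - 22 = 576 - 44 ≡ 10; y = λ·(22 - 10) - 9 ≡ 18. → (10, 18)
3P: (10, 18) + (22, 9). λ = (9 - 18)/(22 - 10) ≡ 20/12 mod 29. 12⁻¹ ≡ 17 (mod 29), so λ ≡ 21.
  x = λ² - 10 - 22 = 441 - 32 ≡ 3; y = λ·(10 - 3) - 18 ≡ 13. → (3, 13)
4P: (3, 13) + (22, 9). λ = (9 - 13)/(22 - 3) ≡ 25/19 mod 29. 19⁻¹ ≡ 26 (mod 29), so λ ≡ 12.
  x = λ² - 3 - 22 = 144 - 25 ≡ 3; y = λ·(3 - 3) - 13 ≡ 16. → (3, 16)
5P: (3, 16) + (22, 9). λ = (9 - 16)/(22 - 3) ≡ 22/19 mod 29. 19⁻¹ ≡ 26 (mod 29), so λ ≡ 21.
  x = λ² - 3 - 22 = 441 - 25 ≡ 10; y = λ·(3 - 10) - 16 ≡ 11. → (10, 11)
6P: (10, 11) + (22, 9). λ = (9 - 11)/(22 - 10) ≡ 27/12 mod 29. 12⁻¹ ≡ 17 (mod 29), so λ ≡ 24.
  x = λ² - 10 - 22 = 576 - 32 ≡ 22; y = λ·(10 - 22) - 11 ≡ 20. → (22, 20)
7P: (22, 20) + (22, 9): same x and y₁ ≡ -y₂, so the sum is 𝒪.
7P = 𝒪, so the order is 7.

7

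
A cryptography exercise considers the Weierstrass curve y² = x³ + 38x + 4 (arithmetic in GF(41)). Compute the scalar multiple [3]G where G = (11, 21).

Repeated addition: build up to 3G.
2G: tangent at (11, 21): λ = (3·11² + 38)/(2·21) ≡ 32/1. 1⁻¹ ≡ 1 (mod 41), so λ ≡ 32·1 ≡ 32.
  x = λ² - 11 - 11 = 1024 - 22 ≡ 18; y = λ·(11 - 18) - 21 ≡ 1. → (18, 1)
3G: (18, 1) + (11, 21). λ = (21 - 1)/(11 - 18) ≡ 20/34 mod 41. 34⁻¹ ≡ 35 (mod 41), so λ ≡ 3.
  x = λ² - 18 - 11 = 9 - 29 ≡ 21; y = λ·(18 - 21) - 1 ≡ 31. → (21, 31)

(21, 31)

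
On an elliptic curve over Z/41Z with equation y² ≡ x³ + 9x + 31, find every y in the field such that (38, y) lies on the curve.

10, 31

x³ + 9x + 31 = 55245 ≡ 18 (mod 41).
Square roots of 18 mod 41: 10 and 31 (since 10² = 100 ≡ 18).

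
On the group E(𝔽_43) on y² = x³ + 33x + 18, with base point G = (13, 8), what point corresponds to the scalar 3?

Repeated addition: build up to 3G.
2G: tangent at (13, 8): λ = (3·13² + 33)/(2·8) ≡ 24/16. 16⁻¹ ≡ 35 (mod 43), so λ ≡ 24·35 ≡ 23.
  x = λ² - 13 - 13 = 529 - 26 ≡ 30; y = λ·(13 - 30) - 8 ≡ 31. → (30, 31)
3G: (30, 31) + (13, 8). λ = (8 - 31)/(13 - 30) ≡ 20/26 mod 43. 26⁻¹ ≡ 5 (mod 43) since 26·5 = 130 ≡ 1, so λ ≡ 14.
  x = λ² - 30 - 13 = 196 - 43 ≡ 24; y = λ·(30 - 24) - 31 ≡ 10. → (24, 10)

(24, 10)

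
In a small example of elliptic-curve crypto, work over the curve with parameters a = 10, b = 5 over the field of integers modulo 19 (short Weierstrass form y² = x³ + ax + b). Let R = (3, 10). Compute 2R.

tangent at (3, 10): λ = (3·3² + 10)/(2·10) ≡ 18/1. 1⁻¹ ≡ 1 (mod 19), so λ ≡ 18·1 ≡ 18.
  x = λ² - 3 - 3 = 324 - 6 ≡ 14; y = λ·(3 - 14) - 10 ≡ 1. → (14, 1)

(14, 1)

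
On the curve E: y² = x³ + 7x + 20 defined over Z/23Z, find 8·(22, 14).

(13, 13)

Write G = (22, 14).
Double-and-add on 8 = (1000)₂. Start with G = (22, 14) for the leading 1-bit.
double: tangent at (22, 14): λ = (3·22² + 7)/(2·14) ≡ 10/5. 5⁻¹ ≡ 14 (mod 23), so λ ≡ 10·14 ≡ 2.
  x = λ² - 22 - 22 = 4 - 44 ≡ 6; y = λ·(22 - 6) - 14 ≡ 18. → (6, 18)
double: tangent at (6, 18): λ = (3·6² + 7)/(2·18) ≡ 0/13. 13⁻¹ ≡ 16 (mod 23), so λ ≡ 0·16 ≡ 0.
  x = λ² - 6 - 6 = 0 - 12 ≡ 11; y = λ·(6 - 11) - 18 ≡ 5. → (11, 5)
double: tangent at (11, 5): λ = (3·11² + 7)/(2·5) ≡ 2/10. 10⁻¹ ≡ 7 (mod 23), so λ ≡ 2·7 ≡ 14.
  x = λ² - 11 - 11 = 196 - 22 ≡ 13; y = λ·(11 - 13) - 5 ≡ 13. → (13, 13)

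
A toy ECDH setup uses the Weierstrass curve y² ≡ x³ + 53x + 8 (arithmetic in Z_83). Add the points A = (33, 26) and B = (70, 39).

(57, 71)

(33, 26) + (70, 39). λ = (39 - 26)/(70 - 33) ≡ 13/37 mod 83. 37⁻¹ ≡ 9 (mod 83), so λ ≡ 34.
  x = λ² - 33 - 70 = 1156 - 103 ≡ 57; y = λ·(33 - 57) - 26 ≡ 71. → (57, 71)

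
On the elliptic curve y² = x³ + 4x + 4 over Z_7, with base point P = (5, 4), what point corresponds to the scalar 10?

Repeated addition: build up to 10P.
2P: tangent at (5, 4): λ = (3·5² + 4)/(2·4) ≡ 2/1. 1⁻¹ ≡ 1 (mod 7), so λ ≡ 2·1 ≡ 2.
  x = λ² - 5 - 5 = 4 - 10 ≡ 1; y = λ·(5 - 1) - 4 ≡ 4. → (1, 4)
3P: (1, 4) + (5, 4). λ = (4 - 4)/(5 - 1) ≡ 0/4 mod 7. 4⁻¹ ≡ 2 (mod 7), so λ ≡ 0.
  x = λ² - 1 - 5 = 0 - 6 ≡ 1; y = λ·(1 - 1) - 4 ≡ 3. → (1, 3)
4P: (1, 3) + (5, 4). λ = (4 - 3)/(5 - 1) ≡ 1/4 mod 7. 4⁻¹ ≡ 2 (mod 7), so λ ≡ 2.
  x = λ² - 1 - 5 = 4 - 6 ≡ 5; y = λ·(1 - 5) - 3 ≡ 3. → (5, 3)
5P: (5, 3) + (5, 4): same x and y₁ ≡ -y₂, so the sum is O.
6P: O + (5, 4) = (5, 4) (identity).
7P: tangent at (5, 4): λ = (3·5² + 4)/(2·4) ≡ 2/1. 1⁻¹ ≡ 1 (mod 7), so λ ≡ 2·1 ≡ 2.
  x = λ² - 5 - 5 = 4 - 10 ≡ 1; y = λ·(5 - 1) - 4 ≡ 4. → (1, 4)
8P: (1, 4) + (5, 4). λ = (4 - 4)/(5 - 1) ≡ 0/4 mod 7. 4⁻¹ ≡ 2 (mod 7), so λ ≡ 0.
  x = λ² - 1 - 5 = 0 - 6 ≡ 1; y = λ·(1 - 1) - 4 ≡ 3. → (1, 3)
9P: (1, 3) + (5, 4). λ = (4 - 3)/(5 - 1) ≡ 1/4 mod 7. 4⁻¹ ≡ 2 (mod 7), so λ ≡ 2.
  x = λ² - 1 - 5 = 4 - 6 ≡ 5; y = λ·(1 - 5) - 3 ≡ 3. → (5, 3)
10P: (5, 3) + (5, 4): same x and y₁ ≡ -y₂, so the sum is O.

O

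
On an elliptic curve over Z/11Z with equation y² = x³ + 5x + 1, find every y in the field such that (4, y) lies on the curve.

x³ + 5x + 1 = 85 ≡ 8 (mod 11).
8 is a non-residue mod 11; no y exists.

none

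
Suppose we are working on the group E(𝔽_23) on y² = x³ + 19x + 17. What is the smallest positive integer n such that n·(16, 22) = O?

2P: tangent at (16, 22): λ = (3·16² + 19)/(2·22) ≡ 5/21. 21⁻¹ ≡ 11 (mod 23), so λ ≡ 5·11 ≡ 9.
  x = λ² - 16 - 16 = 81 - 32 ≡ 3; y = λ·(16 - 3) - 22 ≡ 3. → (3, 3)
3P: (3, 3) + (16, 22). λ = (22 - 3)/(16 - 3) ≡ 19/13 mod 23. 13⁻¹ ≡ 16 (mod 23) since 13·16 = 208 ≡ 1, so λ ≡ 5.
  x = λ² - 3 - 16 = 25 - 19 ≡ 6; y = λ·(3 - 6) - 3 ≡ 5. → (6, 5)
4P: (6, 5) + (16, 22). λ = (22 - 5)/(16 - 6) ≡ 17/10 mod 23. 10⁻¹ ≡ 7 (mod 23) since 10·7 = 70 ≡ 1, so λ ≡ 4.
  x = λ² - 6 - 16 = 16 - 22 ≡ 17; y = λ·(6 - 17) - 5 ≡ 20. → (17, 20)
5P: (17, 20) + (16, 22). λ = (22 - 20)/(16 - 17) ≡ 2/22 mod 23. 22⁻¹ ≡ 22 (mod 23), so λ ≡ 21.
  x = λ² - 17 - 16 = 441 - 33 ≡ 17; y = λ·(17 - 17) - 20 ≡ 3. → (17, 3)
6P: (17, 3) + (16, 22). λ = (22 - 3)/(16 - 17) ≡ 19/22 mod 23. 22⁻¹ ≡ 22 (mod 23), so λ ≡ 4.
  x = λ² - 17 - 16 = 16 - 33 ≡ 6; y = λ·(17 - 6) - 3 ≡ 18. → (6, 18)
7P: (6, 18) + (16, 22). λ = (22 - 18)/(16 - 6) ≡ 4/10 mod 23. 10⁻¹ ≡ 7 (mod 23) since 10·7 = 70 ≡ 1, so λ ≡ 5.
  x = λ² - 6 - 16 = 25 - 22 ≡ 3; y = λ·(6 - 3) - 18 ≡ 20. → (3, 20)
8P: (3, 20) + (16, 22). λ = (22 - 20)/(16 - 3) ≡ 2/13 mod 23. 13⁻¹ ≡ 16 (mod 23), so λ ≡ 9.
  x = λ² - 3 - 16 = 81 - 19 ≡ 16; y = λ·(3 - 16) - 20 ≡ 1. → (16, 1)
9P: (16, 1) + (16, 22): same x and y₁ ≡ -y₂, so the sum is O.
9P = O, so the order is 9.

9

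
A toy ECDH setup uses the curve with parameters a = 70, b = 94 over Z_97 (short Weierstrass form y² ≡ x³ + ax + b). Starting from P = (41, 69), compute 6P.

Double-and-add on 6 = (110)₂. Start with P = (41, 69) for the leading 1-bit.
double: tangent at (41, 69): λ = (3·41² + 70)/(2·69) ≡ 69/41. 41⁻¹ ≡ 71 (mod 97), so λ ≡ 69·71 ≡ 49.
  x = λ² - 41 - 41 = 2401 - 82 ≡ 88; y = λ·(41 - 88) - 69 ≡ 53. → (88, 53)
add P: (88, 53) + (41, 69). λ = (69 - 53)/(41 - 88) ≡ 16/50 mod 97. 50⁻¹ ≡ 33 (mod 97), so λ ≡ 43.
  x = λ² - 88 - 41 = 1849 - 129 ≡ 71; y = λ·(88 - 71) - 53 ≡ 96. → (71, 96)
double: tangent at (71, 96): λ = (3·71² + 70)/(2·96) ≡ 61/95. 95⁻¹ ≡ 48 (mod 97) since 95·48 = 4560 ≡ 1, so λ ≡ 61·48 ≡ 18.
  x = λ² - 71 - 71 = 324 - 142 ≡ 85; y = λ·(71 - 85) - 96 ≡ 40. → (85, 40)

(85, 40)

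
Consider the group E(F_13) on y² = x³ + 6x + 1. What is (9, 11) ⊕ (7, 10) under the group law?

(7, 3)

(9, 11) + (7, 10). λ = (10 - 11)/(7 - 9) ≡ 12/11 mod 13. 11⁻¹ ≡ 6 (mod 13), so λ ≡ 7.
  x = λ² - 9 - 7 = 49 - 16 ≡ 7; y = λ·(9 - 7) - 11 ≡ 3. → (7, 3)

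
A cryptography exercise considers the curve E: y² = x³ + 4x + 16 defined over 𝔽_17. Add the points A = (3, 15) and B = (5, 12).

(7, 8)

(3, 15) + (5, 12). λ = (12 - 15)/(5 - 3) ≡ 14/2 mod 17. 2⁻¹ ≡ 9 (mod 17) since 2·9 = 18 ≡ 1, so λ ≡ 7.
  x = λ² - 3 - 5 = 49 - 8 ≡ 7; y = λ·(3 - 7) - 15 ≡ 8. → (7, 8)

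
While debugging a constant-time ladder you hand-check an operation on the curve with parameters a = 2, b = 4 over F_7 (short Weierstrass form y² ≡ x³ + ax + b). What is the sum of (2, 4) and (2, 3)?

O

The two points share x = 2 and their y-coordinates satisfy 4 + 3 ≡ 0 (mod 7), so they are inverses. Their sum is 𝒪.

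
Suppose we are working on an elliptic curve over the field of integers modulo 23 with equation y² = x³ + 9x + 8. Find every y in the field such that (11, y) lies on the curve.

x³ + 9x + 8 = 1438 ≡ 12 (mod 23).
Square roots of 12 mod 23: 9 and 14 (since 9² = 81 ≡ 12).

9, 14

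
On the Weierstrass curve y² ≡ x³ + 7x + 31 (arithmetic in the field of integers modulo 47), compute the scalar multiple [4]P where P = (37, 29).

Repeated addition: build up to 4P.
2P: tangent at (37, 29): λ = (3·37² + 7)/(2·29) ≡ 25/11. 11⁻¹ ≡ 30 (mod 47) since 11·30 = 330 ≡ 1, so λ ≡ 25·30 ≡ 45.
  x = λ² - 37 - 37 = 2025 - 74 ≡ 24; y = λ·(37 - 24) - 29 ≡ 39. → (24, 39)
3P: (24, 39) + (37, 29). λ = (29 - 39)/(37 - 24) ≡ 37/13 mod 47. 13⁻¹ ≡ 29 (mod 47), so λ ≡ 39.
  x = λ² - 24 - 37 = 1521 - 61 ≡ 3; y = λ·(24 - 3) - 39 ≡ 28. → (3, 28)
4P: (3, 28) + (37, 29). λ = (29 - 28)/(37 - 3) ≡ 1/34 mod 47. 34⁻¹ ≡ 18 (mod 47) since 34·18 = 612 ≡ 1, so λ ≡ 18.
  x = λ² - 3 - 37 = 324 - 40 ≡ 2; y = λ·(3 - 2) - 28 ≡ 37. → (2, 37)

(2, 37)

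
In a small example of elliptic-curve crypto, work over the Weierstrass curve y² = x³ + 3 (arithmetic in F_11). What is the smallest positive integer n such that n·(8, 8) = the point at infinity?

2P: tangent at (8, 8): λ = (3·8² + 0)/(2·8) ≡ 5/5. 5⁻¹ ≡ 9 (mod 11) since 5·9 = 45 ≡ 1, so λ ≡ 5·9 ≡ 1.
  x = λ² - 8 - 8 = 1 - 16 ≡ 7; y = λ·(8 - 7) - 8 ≡ 4. → (7, 4)
3P: (7, 4) + (8, 8). λ = (8 - 4)/(8 - 7) ≡ 4/1 mod 11. 1⁻¹ ≡ 1 (mod 11) since 1·1 = 1 ≡ 1, so λ ≡ 4.
  x = λ² - 7 - 8 = 16 - 15 ≡ 1; y = λ·(7 - 1) - 4 ≡ 9. → (1, 9)
4P: (1, 9) + (8, 8). λ = (8 - 9)/(8 - 1) ≡ 10/7 mod 11. 7⁻¹ ≡ 8 (mod 11), so λ ≡ 3.
  x = λ² - 1 - 8 = 9 - 9 ≡ 0; y = λ·(1 - 0) - 9 ≡ 5. → (0, 5)
5P: (0, 5) + (8, 8). λ = (8 - 5)/(8 - 0) ≡ 3/8 mod 11. 8⁻¹ ≡ 7 (mod 11), so λ ≡ 10.
  x = λ² - 0 - 8 = 100 - 8 ≡ 4; y = λ·(0 - 4) - 5 ≡ 10. → (4, 10)
6P: (4, 10) + (8, 8). λ = (8 - 10)/(8 - 4) ≡ 9/4 mod 11. 4⁻¹ ≡ 3 (mod 11), so λ ≡ 5.
  x = λ² - 4 - 8 = 25 - 12 ≡ 2; y = λ·(4 - 2) - 10 ≡ 0. → (2, 0)
7P: (2, 0) + (8, 8). λ = (8 - 0)/(8 - 2) ≡ 8/6 mod 11. 6⁻¹ ≡ 2 (mod 11), so λ ≡ 5.
  x = λ² - 2 - 8 = 25 - 10 ≡ 4; y = λ·(2 - 4) - 0 ≡ 1. → (4, 1)
8P: (4, 1) + (8, 8). λ = (8 - 1)/(8 - 4) ≡ 7/4 mod 11. 4⁻¹ ≡ 3 (mod 11) since 4·3 = 12 ≡ 1, so λ ≡ 10.
  x = λ² - 4 - 8 = 100 - 12 ≡ 0; y = λ·(4 - 0) - 1 ≡ 6. → (0, 6)
9P: (0, 6) + (8, 8). λ = (8 - 6)/(8 - 0) ≡ 2/8 mod 11. 8⁻¹ ≡ 7 (mod 11) since 8·7 = 56 ≡ 1, so λ ≡ 3.
  x = λ² - 0 - 8 = 9 - 8 ≡ 1; y = λ·(0 - 1) - 6 ≡ 2. → (1, 2)
10P: (1, 2) + (8, 8). λ = (8 - 2)/(8 - 1) ≡ 6/7 mod 11. 7⁻¹ ≡ 8 (mod 11) since 7·8 = 56 ≡ 1, so λ ≡ 4.
  x = λ² - 1 - 8 = 16 - 9 ≡ 7; y = λ·(1 - 7) - 2 ≡ 7. → (7, 7)
11P: (7, 7) + (8, 8). λ = (8 - 7)/(8 - 7) ≡ 1/1 mod 11. 1⁻¹ ≡ 1 (mod 11), so λ ≡ 1.
  x = λ² - 7 - 8 = 1 - 15 ≡ 8; y = λ·(7 - 8) - 7 ≡ 3. → (8, 3)
12P: (8, 3) + (8, 8): same x and y₁ ≡ -y₂, so the sum is the point at infinity.
12P = the point at infinity, so the order is 12.

12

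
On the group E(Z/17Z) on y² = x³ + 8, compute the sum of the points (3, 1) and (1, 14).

(0, 5)

(3, 1) + (1, 14). λ = (14 - 1)/(1 - 3) ≡ 13/15 mod 17. 15⁻¹ ≡ 8 (mod 17), so λ ≡ 2.
  x = λ² - 3 - 1 = 4 - 4 ≡ 0; y = λ·(3 - 0) - 1 ≡ 5. → (0, 5)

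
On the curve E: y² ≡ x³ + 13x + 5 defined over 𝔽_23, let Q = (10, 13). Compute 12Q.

O

Double-and-add on 12 = (1100)₂. Start with Q = (10, 13) for the leading 1-bit.
double: tangent at (10, 13): λ = (3·10² + 13)/(2·13) ≡ 14/3. 3⁻¹ ≡ 8 (mod 23), so λ ≡ 14·8 ≡ 20.
  x = λ² - 10 - 10 = 400 - 20 ≡ 12; y = λ·(10 - 12) - 13 ≡ 16. → (12, 16)
add Q: (12, 16) + (10, 13). λ = (13 - 16)/(10 - 12) ≡ 20/21 mod 23. 21⁻¹ ≡ 11 (mod 23), so λ ≡ 13.
  x = λ² - 12 - 10 = 169 - 22 ≡ 9; y = λ·(12 - 9) - 16 ≡ 0. → (9, 0)
double: (9, 0) + (9, 0): same x and y₁ ≡ -y₂, so the sum is O.
double: O + O = O (identity).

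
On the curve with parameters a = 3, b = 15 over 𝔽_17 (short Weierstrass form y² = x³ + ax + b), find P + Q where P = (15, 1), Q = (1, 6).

(15, 1) + (1, 6). λ = (6 - 1)/(1 - 15) ≡ 5/3 mod 17. 3⁻¹ ≡ 6 (mod 17) since 3·6 = 18 ≡ 1, so λ ≡ 13.
  x = λ² - 15 - 1 = 169 - 16 ≡ 0; y = λ·(15 - 0) - 1 ≡ 7. → (0, 7)

(0, 7)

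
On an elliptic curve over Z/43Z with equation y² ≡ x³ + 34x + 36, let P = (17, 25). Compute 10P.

(26, 36)

Double-and-add on 10 = (1010)₂. Start with P = (17, 25) for the leading 1-bit.
double: tangent at (17, 25): λ = (3·17² + 34)/(2·25) ≡ 41/7. 7⁻¹ ≡ 37 (mod 43) since 7·37 = 259 ≡ 1, so λ ≡ 41·37 ≡ 12.
  x = λ² - 17 - 17 = 144 - 34 ≡ 24; y = λ·(17 - 24) - 25 ≡ 20. → (24, 20)
double: tangent at (24, 20): λ = (3·24² + 34)/(2·20) ≡ 42/40. 40⁻¹ ≡ 14 (mod 43), so λ ≡ 42·14 ≡ 29.
  x = λ² - 24 - 24 = 841 - 48 ≡ 19; y = λ·(24 - 19) - 20 ≡ 39. → (19, 39)
add P: (19, 39) + (17, 25). λ = (25 - 39)/(17 - 19) ≡ 29/41 mod 43. 41⁻¹ ≡ 21 (mod 43) since 41·21 = 861 ≡ 1, so λ ≡ 7.
  x = λ² - 19 - 17 = 49 - 36 ≡ 13; y = λ·(19 - 13) - 39 ≡ 3. → (13, 3)
double: tangent at (13, 3): λ = (3·13² + 34)/(2·3) ≡ 25/6. 6⁻¹ ≡ 36 (mod 43) since 6·36 = 216 ≡ 1, so λ ≡ 25·36 ≡ 40.
  x = λ² - 13 - 13 = 1600 - 26 ≡ 26; y = λ·(13 - 26) - 3 ≡ 36. → (26, 36)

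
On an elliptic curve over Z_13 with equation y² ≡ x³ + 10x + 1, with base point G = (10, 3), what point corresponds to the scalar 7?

(12, 4)

Double-and-add on 7 = (111)₂. Start with G = (10, 3) for the leading 1-bit.
double: tangent at (10, 3): λ = (3·10² + 10)/(2·3) ≡ 11/6. 6⁻¹ ≡ 11 (mod 13) since 6·11 = 66 ≡ 1, so λ ≡ 11·11 ≡ 4.
  x = λ² - 10 - 10 = 16 - 20 ≡ 9; y = λ·(10 - 9) - 3 ≡ 1. → (9, 1)
add G: (9, 1) + (10, 3). λ = (3 - 1)/(10 - 9) ≡ 2/1 mod 13. 1⁻¹ ≡ 1 (mod 13) since 1·1 = 1 ≡ 1, so λ ≡ 2.
  x = λ² - 9 - 10 = 4 - 19 ≡ 11; y = λ·(9 - 11) - 1 ≡ 8. → (11, 8)
double: tangent at (11, 8): λ = (3·11² + 10)/(2·8) ≡ 9/3. 3⁻¹ ≡ 9 (mod 13) since 3·9 = 27 ≡ 1, so λ ≡ 9·9 ≡ 3.
  x = λ² - 11 - 11 = 9 - 22 ≡ 0; y = λ·(11 - 0) - 8 ≡ 12. → (0, 12)
add G: (0, 12) + (10, 3). λ = (3 - 12)/(10 - 0) ≡ 4/10 mod 13. 10⁻¹ ≡ 4 (mod 13) since 10·4 = 40 ≡ 1, so λ ≡ 3.
  x = λ² - 0 - 10 = 9 - 10 ≡ 12; y = λ·(0 - 12) - 12 ≡ 4. → (12, 4)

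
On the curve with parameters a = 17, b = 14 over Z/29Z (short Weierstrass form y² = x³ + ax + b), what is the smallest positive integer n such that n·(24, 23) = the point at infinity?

5

2P: tangent at (24, 23): λ = (3·24² + 17)/(2·23) ≡ 5/17. 17⁻¹ ≡ 12 (mod 29), so λ ≡ 5·12 ≡ 2.
  x = λ² - 24 - 24 = 4 - 48 ≡ 14; y = λ·(24 - 14) - 23 ≡ 26. → (14, 26)
3P: (14, 26) + (24, 23). λ = (23 - 26)/(24 - 14) ≡ 26/10 mod 29. 10⁻¹ ≡ 3 (mod 29) since 10·3 = 30 ≡ 1, so λ ≡ 20.
  x = λ² - 14 - 24 = 400 - 38 ≡ 14; y = λ·(14 - 14) - 26 ≡ 3. → (14, 3)
4P: (14, 3) + (24, 23). λ = (23 - 3)/(24 - 14) ≡ 20/10 mod 29. 10⁻¹ ≡ 3 (mod 29), so λ ≡ 2.
  x = λ² - 14 - 24 = 4 - 38 ≡ 24; y = λ·(14 - 24) - 3 ≡ 6. → (24, 6)
5P: (24, 6) + (24, 23): same x and y₁ ≡ -y₂, so the sum is the point at infinity.
5P = the point at infinity, so the order is 5.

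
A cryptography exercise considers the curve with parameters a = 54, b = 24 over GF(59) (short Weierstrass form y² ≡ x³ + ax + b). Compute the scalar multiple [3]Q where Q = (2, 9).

Repeated addition: build up to 3Q.
2Q: tangent at (2, 9): λ = (3·2² + 54)/(2·9) ≡ 7/18. 18⁻¹ ≡ 23 (mod 59), so λ ≡ 7·23 ≡ 43.
  x = λ² - 2 - 2 = 1849 - 4 ≡ 16; y = λ·(2 - 16) - 9 ≡ 38. → (16, 38)
3Q: (16, 38) + (2, 9). λ = (9 - 38)/(2 - 16) ≡ 30/45 mod 59. 45⁻¹ ≡ 21 (mod 59) since 45·21 = 945 ≡ 1, so λ ≡ 40.
  x = λ² - 16 - 2 = 1600 - 18 ≡ 48; y = λ·(16 - 48) - 38 ≡ 39. → (48, 39)

(48, 39)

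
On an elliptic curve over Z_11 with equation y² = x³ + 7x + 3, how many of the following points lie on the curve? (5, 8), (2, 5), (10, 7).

(5, 8): 8² ≡ 9, rhs ≡ 9 → on.
(2, 5): 5² ≡ 3, rhs ≡ 3 → on.
(10, 7): 7² ≡ 5, rhs ≡ 6 → off.

2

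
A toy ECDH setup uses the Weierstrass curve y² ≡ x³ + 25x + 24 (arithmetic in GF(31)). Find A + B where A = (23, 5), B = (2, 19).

(23, 5) + (2, 19). λ = (19 - 5)/(2 - 23) ≡ 14/10 mod 31. 10⁻¹ ≡ 28 (mod 31), so λ ≡ 20.
  x = λ² - 23 - 2 = 400 - 25 ≡ 3; y = λ·(23 - 3) - 5 ≡ 23. → (3, 23)

(3, 23)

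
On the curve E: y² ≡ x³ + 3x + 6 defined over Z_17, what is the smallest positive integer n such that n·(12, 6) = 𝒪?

2P: tangent at (12, 6): λ = (3·12² + 3)/(2·6) ≡ 10/12. 12⁻¹ ≡ 10 (mod 17) since 12·10 = 120 ≡ 1, so λ ≡ 10·10 ≡ 15.
  x = λ² - 12 - 12 = 225 - 24 ≡ 14; y = λ·(12 - 14) - 6 ≡ 15. → (14, 15)
3P: (14, 15) + (12, 6). λ = (6 - 15)/(12 - 14) ≡ 8/15 mod 17. 15⁻¹ ≡ 8 (mod 17), so λ ≡ 13.
  x = λ² - 14 - 12 = 169 - 26 ≡ 7; y = λ·(14 - 7) - 15 ≡ 8. → (7, 8)
4P: (7, 8) + (12, 6). λ = (6 - 8)/(12 - 7) ≡ 15/5 mod 17. 5⁻¹ ≡ 7 (mod 17) since 5·7 = 35 ≡ 1, so λ ≡ 3.
  x = λ² - 7 - 12 = 9 - 19 ≡ 7; y = λ·(7 - 7) - 8 ≡ 9. → (7, 9)
5P: (7, 9) + (12, 6). λ = (6 - 9)/(12 - 7) ≡ 14/5 mod 17. 5⁻¹ ≡ 7 (mod 17) since 5·7 = 35 ≡ 1, so λ ≡ 13.
  x = λ² - 7 - 12 = 169 - 19 ≡ 14; y = λ·(7 - 14) - 9 ≡ 2. → (14, 2)
6P: (14, 2) + (12, 6). λ = (6 - 2)/(12 - 14) ≡ 4/15 mod 17. 15⁻¹ ≡ 8 (mod 17) since 15·8 = 120 ≡ 1, so λ ≡ 15.
  x = λ² - 14 - 12 = 225 - 26 ≡ 12; y = λ·(14 - 12) - 2 ≡ 11. → (12, 11)
7P: (12, 11) + (12, 6): same x and y₁ ≡ -y₂, so the sum is 𝒪.
7P = 𝒪, so the order is 7.

7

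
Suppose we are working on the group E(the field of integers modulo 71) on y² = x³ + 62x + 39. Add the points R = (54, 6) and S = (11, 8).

(31, 21)

(54, 6) + (11, 8). λ = (8 - 6)/(11 - 54) ≡ 2/28 mod 71. 28⁻¹ ≡ 33 (mod 71), so λ ≡ 66.
  x = λ² - 54 - 11 = 4356 - 65 ≡ 31; y = λ·(54 - 31) - 6 ≡ 21. → (31, 21)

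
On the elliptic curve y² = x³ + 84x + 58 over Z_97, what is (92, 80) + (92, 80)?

(63, 44)

tangent at (92, 80): λ = (3·92² + 84)/(2·80) ≡ 62/63. 63⁻¹ ≡ 77 (mod 97), so λ ≡ 62·77 ≡ 21.
  x = λ² - 92 - 92 = 441 - 184 ≡ 63; y = λ·(92 - 63) - 80 ≡ 44. → (63, 44)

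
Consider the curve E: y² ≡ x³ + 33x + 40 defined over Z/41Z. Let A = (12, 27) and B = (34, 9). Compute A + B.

(16, 21)

(12, 27) + (34, 9). λ = (9 - 27)/(34 - 12) ≡ 23/22 mod 41. 22⁻¹ ≡ 28 (mod 41) since 22·28 = 616 ≡ 1, so λ ≡ 29.
  x = λ² - 12 - 34 = 841 - 46 ≡ 16; y = λ·(12 - 16) - 27 ≡ 21. → (16, 21)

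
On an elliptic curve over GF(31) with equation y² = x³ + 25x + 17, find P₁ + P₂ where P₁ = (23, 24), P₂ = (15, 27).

(13, 11)

(23, 24) + (15, 27). λ = (27 - 24)/(15 - 23) ≡ 3/23 mod 31. 23⁻¹ ≡ 27 (mod 31), so λ ≡ 19.
  x = λ² - 23 - 15 = 361 - 38 ≡ 13; y = λ·(23 - 13) - 24 ≡ 11. → (13, 11)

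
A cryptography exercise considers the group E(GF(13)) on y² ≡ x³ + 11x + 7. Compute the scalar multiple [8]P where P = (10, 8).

(8, 10)

Double-and-add on 8 = (1000)₂. Start with P = (10, 8) for the leading 1-bit.
double: tangent at (10, 8): λ = (3·10² + 11)/(2·8) ≡ 12/3. 3⁻¹ ≡ 9 (mod 13) since 3·9 = 27 ≡ 1, so λ ≡ 12·9 ≡ 4.
  x = λ² - 10 - 10 = 16 - 20 ≡ 9; y = λ·(10 - 9) - 8 ≡ 9. → (9, 9)
double: tangent at (9, 9): λ = (3·9² + 11)/(2·9) ≡ 7/5. 5⁻¹ ≡ 8 (mod 13), so λ ≡ 7·8 ≡ 4.
  x = λ² - 9 - 9 = 16 - 18 ≡ 11; y = λ·(9 - 11) - 9 ≡ 9. → (11, 9)
double: tangent at (11, 9): λ = (3·11² + 11)/(2·9) ≡ 10/5. 5⁻¹ ≡ 8 (mod 13), so λ ≡ 10·8 ≡ 2.
  x = λ² - 11 - 11 = 4 - 22 ≡ 8; y = λ·(11 - 8) - 9 ≡ 10. → (8, 10)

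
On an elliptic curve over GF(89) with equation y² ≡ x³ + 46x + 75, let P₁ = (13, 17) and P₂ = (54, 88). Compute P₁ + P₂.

(13, 17) + (54, 88). λ = (88 - 17)/(54 - 13) ≡ 71/41 mod 89. 41⁻¹ ≡ 76 (mod 89), so λ ≡ 56.
  x = λ² - 13 - 54 = 3136 - 67 ≡ 43; y = λ·(13 - 43) - 17 ≡ 83. → (43, 83)

(43, 83)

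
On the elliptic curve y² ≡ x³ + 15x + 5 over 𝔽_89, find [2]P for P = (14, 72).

tangent at (14, 72): λ = (3·14² + 15)/(2·72) ≡ 69/55. 55⁻¹ ≡ 34 (mod 89) since 55·34 = 1870 ≡ 1, so λ ≡ 69·34 ≡ 32.
  x = λ² - 14 - 14 = 1024 - 28 ≡ 17; y = λ·(14 - 17) - 72 ≡ 10. → (17, 10)

(17, 10)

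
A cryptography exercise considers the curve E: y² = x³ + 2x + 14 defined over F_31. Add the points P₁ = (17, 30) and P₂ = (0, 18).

(16, 9)

(17, 30) + (0, 18). λ = (18 - 30)/(0 - 17) ≡ 19/14 mod 31. 14⁻¹ ≡ 20 (mod 31) since 14·20 = 280 ≡ 1, so λ ≡ 8.
  x = λ² - 17 - 0 = 64 - 17 ≡ 16; y = λ·(17 - 16) - 30 ≡ 9. → (16, 9)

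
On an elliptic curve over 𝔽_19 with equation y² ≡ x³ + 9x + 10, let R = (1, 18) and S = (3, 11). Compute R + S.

(13, 5)

(1, 18) + (3, 11). λ = (11 - 18)/(3 - 1) ≡ 12/2 mod 19. 2⁻¹ ≡ 10 (mod 19), so λ ≡ 6.
  x = λ² - 1 - 3 = 36 - 4 ≡ 13; y = λ·(1 - 13) - 18 ≡ 5. → (13, 5)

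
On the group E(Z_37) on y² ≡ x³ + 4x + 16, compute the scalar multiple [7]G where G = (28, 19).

Repeated addition: build up to 7G.
2G: tangent at (28, 19): λ = (3·28² + 4)/(2·19) ≡ 25/1. 1⁻¹ ≡ 1 (mod 37) since 1·1 = 1 ≡ 1, so λ ≡ 25·1 ≡ 25.
  x = λ² - 28 - 28 = 625 - 56 ≡ 14; y = λ·(28 - 14) - 19 ≡ 35. → (14, 35)
3G: (14, 35) + (28, 19). λ = (19 - 35)/(28 - 14) ≡ 21/14 mod 37. 14⁻¹ ≡ 8 (mod 37) since 14·8 = 112 ≡ 1, so λ ≡ 20.
  x = λ² - 14 - 28 = 400 - 42 ≡ 25; y = λ·(14 - 25) - 35 ≡ 4. → (25, 4)
4G: (25, 4) + (28, 19). λ = (19 - 4)/(28 - 25) ≡ 15/3 mod 37. 3⁻¹ ≡ 25 (mod 37) since 3·25 = 75 ≡ 1, so λ ≡ 5.
  x = λ² - 25 - 28 = 25 - 53 ≡ 9; y = λ·(25 - 9) - 4 ≡ 2. → (9, 2)
5G: (9, 2) + (28, 19). λ = (19 - 2)/(28 - 9) ≡ 17/19 mod 37. 19⁻¹ ≡ 2 (mod 37) since 19·2 = 38 ≡ 1, so λ ≡ 34.
  x = λ² - 9 - 28 = 1156 - 37 ≡ 9; y = λ·(9 - 9) - 2 ≡ 35. → (9, 35)
6G: (9, 35) + (28, 19). λ = (19 - 35)/(28 - 9) ≡ 21/19 mod 37. 19⁻¹ ≡ 2 (mod 37) since 19·2 = 38 ≡ 1, so λ ≡ 5.
  x = λ² - 9 - 28 = 25 - 37 ≡ 25; y = λ·(9 - 25) - 35 ≡ 33. → (25, 33)
7G: (25, 33) + (28, 19). λ = (19 - 33)/(28 - 25) ≡ 23/3 mod 37. 3⁻¹ ≡ 25 (mod 37) since 3·25 = 75 ≡ 1, so λ ≡ 20.
  x = λ² - 25 - 28 = 400 - 53 ≡ 14; y = λ·(25 - 14) - 33 ≡ 2. → (14, 2)

(14, 2)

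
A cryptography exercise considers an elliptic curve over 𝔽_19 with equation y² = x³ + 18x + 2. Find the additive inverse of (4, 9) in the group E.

(4, 10)

-(4, 9) = (4, -9 mod 19) = (4, 10).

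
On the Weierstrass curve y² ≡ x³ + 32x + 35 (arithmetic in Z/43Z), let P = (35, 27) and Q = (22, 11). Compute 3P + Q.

First 3P:
Repeated addition: build up to 3P.
2P: tangent at (35, 27): λ = (3·35² + 32)/(2·27) ≡ 9/11. 11⁻¹ ≡ 4 (mod 43), so λ ≡ 9·4 ≡ 36.
  x = λ² - 35 - 35 = 1296 - 70 ≡ 22; y = λ·(35 - 22) - 27 ≡ 11. → (22, 11)
3P: (22, 11) + (35, 27). λ = (27 - 11)/(35 - 22) ≡ 16/13 mod 43. 13⁻¹ ≡ 10 (mod 43), so λ ≡ 31.
  x = λ² - 22 - 35 = 961 - 57 ≡ 1; y = λ·(22 - 1) - 11 ≡ 38. → (1, 38)
3P = (1, 38).
Finally 3P + Q:
(1, 38) + (22, 11). λ = (11 - 38)/(22 - 1) ≡ 16/21 mod 43. 21⁻¹ ≡ 41 (mod 43) since 21·41 = 861 ≡ 1, so λ ≡ 11.
  x = λ² - 1 - 22 = 121 - 23 ≡ 12; y = λ·(1 - 12) - 38 ≡ 13. → (12, 13)

(12, 13)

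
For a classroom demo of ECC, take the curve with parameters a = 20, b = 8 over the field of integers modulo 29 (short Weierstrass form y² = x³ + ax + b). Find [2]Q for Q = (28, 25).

(8, 19)

tangent at (28, 25): λ = (3·28² + 20)/(2·25) ≡ 23/21. 21⁻¹ ≡ 18 (mod 29) since 21·18 = 378 ≡ 1, so λ ≡ 23·18 ≡ 8.
  x = λ² - 28 - 28 = 64 - 56 ≡ 8; y = λ·(28 - 8) - 25 ≡ 19. → (8, 19)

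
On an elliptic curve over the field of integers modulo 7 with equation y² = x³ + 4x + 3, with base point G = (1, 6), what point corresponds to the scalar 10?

(5, 6)

Repeated addition: build up to 10G.
2G: tangent at (1, 6): λ = (3·1² + 4)/(2·6) ≡ 0/5. 5⁻¹ ≡ 3 (mod 7), so λ ≡ 0·3 ≡ 0.
  x = λ² - 1 - 1 = 0 - 2 ≡ 5; y = λ·(1 - 5) - 6 ≡ 1. → (5, 1)
3G: (5, 1) + (1, 6). λ = (6 - 1)/(1 - 5) ≡ 5/3 mod 7. 3⁻¹ ≡ 5 (mod 7), so λ ≡ 4.
  x = λ² - 5 - 1 = 16 - 6 ≡ 3; y = λ·(5 - 3) - 1 ≡ 0. → (3, 0)
4G: (3, 0) + (1, 6). λ = (6 - 0)/(1 - 3) ≡ 6/5 mod 7. 5⁻¹ ≡ 3 (mod 7), so λ ≡ 4.
  x = λ² - 3 - 1 = 16 - 4 ≡ 5; y = λ·(3 - 5) - 0 ≡ 6. → (5, 6)
5G: (5, 6) + (1, 6). λ = (6 - 6)/(1 - 5) ≡ 0/3 mod 7. 3⁻¹ ≡ 5 (mod 7) since 3·5 = 15 ≡ 1, so λ ≡ 0.
  x = λ² - 5 - 1 = 0 - 6 ≡ 1; y = λ·(5 - 1) - 6 ≡ 1. → (1, 1)
6G: (1, 1) + (1, 6): same x and y₁ ≡ -y₂, so the sum is O.
7G: O + (1, 6) = (1, 6) (identity).
8G: tangent at (1, 6): λ = (3·1² + 4)/(2·6) ≡ 0/5. 5⁻¹ ≡ 3 (mod 7) since 5·3 = 15 ≡ 1, so λ ≡ 0·3 ≡ 0.
  x = λ² - 1 - 1 = 0 - 2 ≡ 5; y = λ·(1 - 5) - 6 ≡ 1. → (5, 1)
9G: (5, 1) + (1, 6). λ = (6 - 1)/(1 - 5) ≡ 5/3 mod 7. 3⁻¹ ≡ 5 (mod 7), so λ ≡ 4.
  x = λ² - 5 - 1 = 16 - 6 ≡ 3; y = λ·(5 - 3) - 1 ≡ 0. → (3, 0)
10G: (3, 0) + (1, 6). λ = (6 - 0)/(1 - 3) ≡ 6/5 mod 7. 5⁻¹ ≡ 3 (mod 7), so λ ≡ 4.
  x = λ² - 3 - 1 = 16 - 4 ≡ 5; y = λ·(3 - 5) - 0 ≡ 6. → (5, 6)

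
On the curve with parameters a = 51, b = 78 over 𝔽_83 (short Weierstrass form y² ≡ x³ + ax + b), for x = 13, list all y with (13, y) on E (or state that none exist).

x³ + 51x + 78 = 2938 ≡ 33 (mod 83).
Square roots of 33 mod 83: 38 and 45 (since 38² = 1444 ≡ 33).

38, 45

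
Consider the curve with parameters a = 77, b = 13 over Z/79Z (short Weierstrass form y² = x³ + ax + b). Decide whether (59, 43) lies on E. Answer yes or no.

y² = 43² ≡ 32; x³ + 77x + 13 = 209935 ≡ 32 (mod 79). 32 = 32.

yes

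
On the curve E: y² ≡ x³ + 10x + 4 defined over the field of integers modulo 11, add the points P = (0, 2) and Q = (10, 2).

(1, 9)

(0, 2) + (10, 2). λ = (2 - 2)/(10 - 0) ≡ 0/10 mod 11. 10⁻¹ ≡ 10 (mod 11), so λ ≡ 0.
  x = λ² - 0 - 10 = 0 - 10 ≡ 1; y = λ·(0 - 1) - 2 ≡ 9. → (1, 9)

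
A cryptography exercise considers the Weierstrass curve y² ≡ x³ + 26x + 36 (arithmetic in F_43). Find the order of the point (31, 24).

2P: tangent at (31, 24): λ = (3·31² + 26)/(2·24) ≡ 28/5. 5⁻¹ ≡ 26 (mod 43) since 5·26 = 130 ≡ 1, so λ ≡ 28·26 ≡ 40.
  x = λ² - 31 - 31 = 1600 - 62 ≡ 33; y = λ·(31 - 33) - 24 ≡ 25. → (33, 25)
3P: (33, 25) + (31, 24). λ = (24 - 25)/(31 - 33) ≡ 42/41 mod 43. 41⁻¹ ≡ 21 (mod 43) since 41·21 = 861 ≡ 1, so λ ≡ 22.
  x = λ² - 33 - 31 = 484 - 64 ≡ 33; y = λ·(33 - 33) - 25 ≡ 18. → (33, 18)
4P: (33, 18) + (31, 24). λ = (24 - 18)/(31 - 33) ≡ 6/41 mod 43. 41⁻¹ ≡ 21 (mod 43), so λ ≡ 40.
  x = λ² - 33 - 31 = 1600 - 64 ≡ 31; y = λ·(33 - 31) - 18 ≡ 19. → (31, 19)
5P: (31, 19) + (31, 24): same x and y₁ ≡ -y₂, so the sum is O.
5P = O, so the order is 5.

5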